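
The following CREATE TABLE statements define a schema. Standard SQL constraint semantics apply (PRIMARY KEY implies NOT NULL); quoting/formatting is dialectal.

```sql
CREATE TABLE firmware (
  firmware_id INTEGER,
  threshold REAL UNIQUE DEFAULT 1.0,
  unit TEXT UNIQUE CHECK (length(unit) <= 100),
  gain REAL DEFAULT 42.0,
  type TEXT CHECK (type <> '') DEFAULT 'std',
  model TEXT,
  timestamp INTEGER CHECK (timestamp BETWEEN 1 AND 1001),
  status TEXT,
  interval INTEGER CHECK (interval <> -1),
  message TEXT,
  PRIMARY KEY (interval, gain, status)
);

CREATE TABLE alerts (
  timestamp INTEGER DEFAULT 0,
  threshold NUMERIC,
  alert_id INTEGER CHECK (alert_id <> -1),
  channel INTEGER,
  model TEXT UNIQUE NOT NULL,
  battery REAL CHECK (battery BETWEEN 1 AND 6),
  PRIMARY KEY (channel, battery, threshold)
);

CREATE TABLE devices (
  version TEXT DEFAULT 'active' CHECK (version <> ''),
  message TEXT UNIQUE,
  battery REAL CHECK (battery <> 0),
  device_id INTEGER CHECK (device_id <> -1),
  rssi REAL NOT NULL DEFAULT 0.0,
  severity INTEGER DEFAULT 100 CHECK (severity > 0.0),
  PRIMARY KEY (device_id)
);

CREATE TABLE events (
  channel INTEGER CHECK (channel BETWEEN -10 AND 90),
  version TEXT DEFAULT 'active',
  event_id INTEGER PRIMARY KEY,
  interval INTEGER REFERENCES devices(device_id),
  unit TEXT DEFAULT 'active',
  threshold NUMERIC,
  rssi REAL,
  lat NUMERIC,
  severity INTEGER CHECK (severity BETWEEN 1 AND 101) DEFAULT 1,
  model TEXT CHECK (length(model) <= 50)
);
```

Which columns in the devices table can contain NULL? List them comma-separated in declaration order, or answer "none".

- version: CHECK does not forbid NULL (a CHECK constraint passes when its expression is NULL) → nullable.
- message: UNIQUE does not imply NOT NULL → nullable.
- battery: CHECK does not forbid NULL (a CHECK constraint passes when its expression is NULL) → nullable.
- device_id: part of the PRIMARY KEY, which implies NOT NULL → not nullable.
- rssi: declared NOT NULL → not nullable.
- severity: CHECK does not forbid NULL (a CHECK constraint passes when its expression is NULL) → nullable.

version, message, battery, severity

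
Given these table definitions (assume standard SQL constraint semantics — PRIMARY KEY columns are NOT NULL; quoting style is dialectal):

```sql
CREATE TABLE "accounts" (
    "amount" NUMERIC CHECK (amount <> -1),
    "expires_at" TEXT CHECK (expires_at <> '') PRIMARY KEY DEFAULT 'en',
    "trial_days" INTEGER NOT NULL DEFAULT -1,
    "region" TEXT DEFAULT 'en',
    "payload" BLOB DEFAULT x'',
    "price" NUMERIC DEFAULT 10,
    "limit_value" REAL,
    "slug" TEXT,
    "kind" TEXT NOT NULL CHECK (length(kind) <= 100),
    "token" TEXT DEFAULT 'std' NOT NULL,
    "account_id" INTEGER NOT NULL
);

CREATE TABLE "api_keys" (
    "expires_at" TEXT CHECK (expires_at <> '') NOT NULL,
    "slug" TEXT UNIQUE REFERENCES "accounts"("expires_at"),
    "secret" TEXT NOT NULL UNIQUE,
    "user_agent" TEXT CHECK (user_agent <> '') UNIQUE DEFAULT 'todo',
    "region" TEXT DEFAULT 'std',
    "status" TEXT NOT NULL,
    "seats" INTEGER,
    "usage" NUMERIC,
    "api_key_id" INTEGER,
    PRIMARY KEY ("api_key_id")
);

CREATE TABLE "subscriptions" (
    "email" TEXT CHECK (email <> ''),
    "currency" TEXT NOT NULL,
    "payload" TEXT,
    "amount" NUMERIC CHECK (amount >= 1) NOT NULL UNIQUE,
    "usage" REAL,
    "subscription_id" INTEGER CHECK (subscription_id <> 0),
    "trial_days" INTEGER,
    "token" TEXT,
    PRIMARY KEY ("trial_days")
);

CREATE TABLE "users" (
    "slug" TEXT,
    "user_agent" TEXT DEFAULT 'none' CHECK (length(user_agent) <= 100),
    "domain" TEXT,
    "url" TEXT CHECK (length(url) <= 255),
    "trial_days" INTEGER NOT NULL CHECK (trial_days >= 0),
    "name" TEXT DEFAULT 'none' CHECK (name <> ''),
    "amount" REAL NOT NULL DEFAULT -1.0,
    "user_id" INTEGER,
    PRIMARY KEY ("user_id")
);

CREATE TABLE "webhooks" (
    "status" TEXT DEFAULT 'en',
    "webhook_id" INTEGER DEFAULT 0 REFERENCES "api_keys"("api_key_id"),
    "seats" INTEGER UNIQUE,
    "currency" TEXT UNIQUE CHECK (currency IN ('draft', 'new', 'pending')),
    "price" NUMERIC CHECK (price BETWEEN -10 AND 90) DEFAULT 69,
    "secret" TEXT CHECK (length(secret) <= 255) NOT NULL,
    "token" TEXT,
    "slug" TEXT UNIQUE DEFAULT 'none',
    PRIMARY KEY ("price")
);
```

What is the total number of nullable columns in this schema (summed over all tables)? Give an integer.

accounts: 6 nullable (amount, region, payload, price, limit_value, slug — PK (expires_at) and explicit NOT NULL columns excluded).
api_keys: 5 nullable (slug, user_agent, region, seats, usage — PK (api_key_id) and explicit NOT NULL columns excluded).
subscriptions: 5 nullable (email, payload, usage, subscription_id, token — PK (trial_days) and explicit NOT NULL columns excluded).
users: 5 nullable (slug, user_agent, domain, url, name — PK (user_id) and explicit NOT NULL columns excluded).
webhooks: 6 nullable (status, webhook_id, seats, currency, token, slug — PK (price) and explicit NOT NULL columns excluded).
Total: 6 + 5 + 5 + 5 + 6 = 27.

27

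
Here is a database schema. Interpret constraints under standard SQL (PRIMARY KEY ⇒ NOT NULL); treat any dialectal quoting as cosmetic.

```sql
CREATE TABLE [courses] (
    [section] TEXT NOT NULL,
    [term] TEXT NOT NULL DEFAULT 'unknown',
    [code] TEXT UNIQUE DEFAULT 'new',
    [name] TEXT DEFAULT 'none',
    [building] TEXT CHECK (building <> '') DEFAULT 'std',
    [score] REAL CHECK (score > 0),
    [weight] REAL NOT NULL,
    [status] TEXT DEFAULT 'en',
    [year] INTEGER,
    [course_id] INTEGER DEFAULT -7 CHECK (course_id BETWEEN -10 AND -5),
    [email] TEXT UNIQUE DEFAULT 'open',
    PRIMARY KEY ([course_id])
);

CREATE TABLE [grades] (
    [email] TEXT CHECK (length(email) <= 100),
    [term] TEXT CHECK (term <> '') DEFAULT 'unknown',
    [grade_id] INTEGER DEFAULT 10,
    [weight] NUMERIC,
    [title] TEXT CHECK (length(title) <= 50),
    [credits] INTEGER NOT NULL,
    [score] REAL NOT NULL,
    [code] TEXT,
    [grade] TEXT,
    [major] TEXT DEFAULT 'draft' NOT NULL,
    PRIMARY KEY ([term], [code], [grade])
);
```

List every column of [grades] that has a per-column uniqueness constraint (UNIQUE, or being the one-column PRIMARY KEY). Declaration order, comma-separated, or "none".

- email: no UNIQUE or single-column PK constraint.
- term: part of a composite PRIMARY KEY — only the tuple is unique, not this column on its own.
- grade_id: no UNIQUE or single-column PK constraint.
- weight: no UNIQUE or single-column PK constraint.
- title: no UNIQUE or single-column PK constraint.
- credits: no UNIQUE or single-column PK constraint.
- score: no UNIQUE or single-column PK constraint.
- code: part of a composite PRIMARY KEY — only the tuple is unique, not this column on its own.
- grade: part of a composite PRIMARY KEY — only the tuple is unique, not this column on its own.
- major: no UNIQUE or single-column PK constraint.

none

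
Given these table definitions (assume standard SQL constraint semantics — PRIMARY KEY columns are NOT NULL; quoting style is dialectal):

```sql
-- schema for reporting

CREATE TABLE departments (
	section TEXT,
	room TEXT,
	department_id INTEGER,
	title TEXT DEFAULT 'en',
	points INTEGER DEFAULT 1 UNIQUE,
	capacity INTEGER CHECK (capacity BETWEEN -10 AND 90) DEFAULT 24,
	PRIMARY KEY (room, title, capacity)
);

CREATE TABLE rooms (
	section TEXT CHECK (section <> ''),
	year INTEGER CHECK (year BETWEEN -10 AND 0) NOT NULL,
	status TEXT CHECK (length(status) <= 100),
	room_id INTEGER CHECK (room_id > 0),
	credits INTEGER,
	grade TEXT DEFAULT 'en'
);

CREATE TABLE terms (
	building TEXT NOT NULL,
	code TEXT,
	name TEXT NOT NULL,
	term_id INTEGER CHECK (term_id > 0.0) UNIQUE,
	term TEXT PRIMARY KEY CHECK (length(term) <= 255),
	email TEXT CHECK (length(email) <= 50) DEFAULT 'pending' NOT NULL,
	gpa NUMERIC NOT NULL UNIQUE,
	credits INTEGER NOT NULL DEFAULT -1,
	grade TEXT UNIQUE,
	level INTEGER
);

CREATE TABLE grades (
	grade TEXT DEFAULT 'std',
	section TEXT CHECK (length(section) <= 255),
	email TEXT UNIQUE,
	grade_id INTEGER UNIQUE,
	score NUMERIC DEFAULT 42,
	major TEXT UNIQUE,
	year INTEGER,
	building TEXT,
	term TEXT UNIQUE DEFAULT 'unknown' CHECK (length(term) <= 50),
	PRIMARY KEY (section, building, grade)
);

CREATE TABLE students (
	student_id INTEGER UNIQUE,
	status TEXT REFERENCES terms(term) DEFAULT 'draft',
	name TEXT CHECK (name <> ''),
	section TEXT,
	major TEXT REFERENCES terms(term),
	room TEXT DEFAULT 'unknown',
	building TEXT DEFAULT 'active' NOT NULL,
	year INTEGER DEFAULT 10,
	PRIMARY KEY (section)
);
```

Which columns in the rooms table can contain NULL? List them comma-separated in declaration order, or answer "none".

- section: CHECK does not forbid NULL (a CHECK constraint passes when its expression is NULL) → nullable.
- year: declared NOT NULL → not nullable.
- status: CHECK does not forbid NULL (a CHECK constraint passes when its expression is NULL) → nullable.
- room_id: CHECK does not forbid NULL (a CHECK constraint passes when its expression is NULL) → nullable.
- credits: no NOT NULL constraint applies → nullable.
- grade: DEFAULT only fills an omitted column; an explicit NULL is still allowed → nullable.

section, status, room_id, credits, grade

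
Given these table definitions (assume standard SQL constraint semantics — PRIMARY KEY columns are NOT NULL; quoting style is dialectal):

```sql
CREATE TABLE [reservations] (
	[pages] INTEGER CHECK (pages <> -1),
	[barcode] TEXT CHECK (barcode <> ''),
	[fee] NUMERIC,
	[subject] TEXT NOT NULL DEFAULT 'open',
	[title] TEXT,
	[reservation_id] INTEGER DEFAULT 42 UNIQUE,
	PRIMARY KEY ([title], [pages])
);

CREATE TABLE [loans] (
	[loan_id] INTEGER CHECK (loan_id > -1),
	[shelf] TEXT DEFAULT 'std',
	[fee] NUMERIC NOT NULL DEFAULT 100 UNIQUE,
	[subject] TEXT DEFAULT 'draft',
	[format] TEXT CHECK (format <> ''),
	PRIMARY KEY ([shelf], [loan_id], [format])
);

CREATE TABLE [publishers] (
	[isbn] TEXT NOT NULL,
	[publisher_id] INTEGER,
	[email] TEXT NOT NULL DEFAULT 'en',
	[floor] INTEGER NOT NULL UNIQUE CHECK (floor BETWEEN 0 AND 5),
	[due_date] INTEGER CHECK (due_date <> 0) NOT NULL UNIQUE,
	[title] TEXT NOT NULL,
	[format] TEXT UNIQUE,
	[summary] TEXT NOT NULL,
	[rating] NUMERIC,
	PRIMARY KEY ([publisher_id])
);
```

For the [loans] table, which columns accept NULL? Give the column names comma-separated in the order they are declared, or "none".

- loan_id: part of the PRIMARY KEY, which implies NOT NULL → not nullable.
- shelf: part of the PRIMARY KEY, which implies NOT NULL → not nullable.
- fee: declared NOT NULL → not nullable.
- subject: DEFAULT only fills an omitted column; an explicit NULL is still allowed → nullable.
- format: part of the PRIMARY KEY, which implies NOT NULL → not nullable.

subject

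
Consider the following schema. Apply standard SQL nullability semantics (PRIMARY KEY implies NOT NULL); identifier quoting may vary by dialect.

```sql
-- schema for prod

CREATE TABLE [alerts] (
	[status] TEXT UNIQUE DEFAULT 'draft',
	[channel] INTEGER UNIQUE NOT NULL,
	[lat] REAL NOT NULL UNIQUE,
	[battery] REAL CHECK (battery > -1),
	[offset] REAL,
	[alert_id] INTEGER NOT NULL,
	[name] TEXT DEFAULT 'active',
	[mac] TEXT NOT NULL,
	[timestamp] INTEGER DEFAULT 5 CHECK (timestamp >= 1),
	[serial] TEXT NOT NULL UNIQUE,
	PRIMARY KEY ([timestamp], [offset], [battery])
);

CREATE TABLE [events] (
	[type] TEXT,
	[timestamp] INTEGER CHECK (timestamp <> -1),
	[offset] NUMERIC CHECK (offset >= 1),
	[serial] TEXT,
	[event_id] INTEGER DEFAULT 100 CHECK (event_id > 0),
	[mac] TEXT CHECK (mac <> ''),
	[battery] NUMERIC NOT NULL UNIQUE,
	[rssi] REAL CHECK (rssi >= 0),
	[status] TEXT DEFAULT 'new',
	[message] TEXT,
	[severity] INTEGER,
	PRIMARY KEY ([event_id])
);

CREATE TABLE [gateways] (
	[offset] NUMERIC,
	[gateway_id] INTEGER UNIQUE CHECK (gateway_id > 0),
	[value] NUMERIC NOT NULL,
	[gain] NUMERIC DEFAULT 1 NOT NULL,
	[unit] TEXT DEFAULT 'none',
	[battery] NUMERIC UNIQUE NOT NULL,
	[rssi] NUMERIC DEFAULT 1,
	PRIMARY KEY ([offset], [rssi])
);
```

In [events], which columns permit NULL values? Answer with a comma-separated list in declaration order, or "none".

- type: no NOT NULL constraint applies → nullable.
- timestamp: CHECK does not forbid NULL (a CHECK constraint passes when its expression is NULL) → nullable.
- offset: CHECK does not forbid NULL (a CHECK constraint passes when its expression is NULL) → nullable.
- serial: no NOT NULL constraint applies → nullable.
- event_id: part of the PRIMARY KEY, which implies NOT NULL → not nullable.
- mac: CHECK does not forbid NULL (a CHECK constraint passes when its expression is NULL) → nullable.
- battery: declared NOT NULL → not nullable.
- rssi: CHECK does not forbid NULL (a CHECK constraint passes when its expression is NULL) → nullable.
- status: DEFAULT only fills an omitted column; an explicit NULL is still allowed → nullable.
- message: no NOT NULL constraint applies → nullable.
- severity: no NOT NULL constraint applies → nullable.

type, timestamp, offset, serial, mac, rssi, status, message, severity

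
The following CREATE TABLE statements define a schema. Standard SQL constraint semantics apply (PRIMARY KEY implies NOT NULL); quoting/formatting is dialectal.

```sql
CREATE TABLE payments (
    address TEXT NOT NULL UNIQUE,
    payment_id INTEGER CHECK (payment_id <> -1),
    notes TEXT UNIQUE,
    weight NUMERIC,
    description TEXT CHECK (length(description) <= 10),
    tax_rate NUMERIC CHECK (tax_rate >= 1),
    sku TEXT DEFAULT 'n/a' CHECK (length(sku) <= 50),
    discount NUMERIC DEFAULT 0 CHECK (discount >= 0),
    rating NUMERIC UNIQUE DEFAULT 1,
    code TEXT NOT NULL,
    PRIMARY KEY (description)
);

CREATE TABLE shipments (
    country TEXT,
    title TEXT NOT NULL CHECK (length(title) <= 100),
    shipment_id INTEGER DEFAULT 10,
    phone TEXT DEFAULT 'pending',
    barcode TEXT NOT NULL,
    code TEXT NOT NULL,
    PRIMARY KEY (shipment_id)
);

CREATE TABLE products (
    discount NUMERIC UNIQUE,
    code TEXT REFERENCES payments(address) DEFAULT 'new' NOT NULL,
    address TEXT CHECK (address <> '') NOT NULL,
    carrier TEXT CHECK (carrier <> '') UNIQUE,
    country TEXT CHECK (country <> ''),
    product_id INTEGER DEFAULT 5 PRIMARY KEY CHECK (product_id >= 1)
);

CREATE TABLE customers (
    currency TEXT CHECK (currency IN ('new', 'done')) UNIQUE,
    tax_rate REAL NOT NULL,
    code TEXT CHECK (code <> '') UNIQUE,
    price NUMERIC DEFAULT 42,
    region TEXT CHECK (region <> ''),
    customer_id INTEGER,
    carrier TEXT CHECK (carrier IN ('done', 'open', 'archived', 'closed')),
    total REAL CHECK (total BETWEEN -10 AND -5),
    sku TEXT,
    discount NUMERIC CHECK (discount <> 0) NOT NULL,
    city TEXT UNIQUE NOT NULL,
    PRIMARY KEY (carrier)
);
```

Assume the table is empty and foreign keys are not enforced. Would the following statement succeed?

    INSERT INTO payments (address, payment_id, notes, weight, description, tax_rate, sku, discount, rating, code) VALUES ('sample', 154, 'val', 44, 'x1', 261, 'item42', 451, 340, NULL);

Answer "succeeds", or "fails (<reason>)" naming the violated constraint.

code is explicitly set to NULL, but code is declared NOT NULL.

fails (NOT NULL on code)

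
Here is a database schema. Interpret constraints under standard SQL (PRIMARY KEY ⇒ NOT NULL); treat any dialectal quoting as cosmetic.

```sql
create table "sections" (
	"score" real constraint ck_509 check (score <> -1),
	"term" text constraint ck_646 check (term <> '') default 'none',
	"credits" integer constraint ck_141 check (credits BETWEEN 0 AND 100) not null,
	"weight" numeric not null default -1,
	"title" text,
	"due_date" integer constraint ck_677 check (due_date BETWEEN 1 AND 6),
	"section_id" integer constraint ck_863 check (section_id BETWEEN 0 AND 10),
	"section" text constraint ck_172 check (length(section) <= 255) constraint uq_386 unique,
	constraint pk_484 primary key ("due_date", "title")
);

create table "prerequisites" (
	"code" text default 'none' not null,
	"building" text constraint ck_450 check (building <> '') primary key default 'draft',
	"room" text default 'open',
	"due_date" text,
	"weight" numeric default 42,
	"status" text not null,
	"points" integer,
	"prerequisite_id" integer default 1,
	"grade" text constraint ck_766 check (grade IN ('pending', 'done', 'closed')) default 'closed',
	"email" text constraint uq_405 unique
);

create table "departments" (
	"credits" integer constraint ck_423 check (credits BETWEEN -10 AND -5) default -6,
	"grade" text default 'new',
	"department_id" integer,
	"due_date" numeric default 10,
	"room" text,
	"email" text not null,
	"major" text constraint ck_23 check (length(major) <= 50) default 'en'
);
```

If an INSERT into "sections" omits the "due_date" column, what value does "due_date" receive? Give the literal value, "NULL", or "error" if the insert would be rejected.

error

due_date has no DEFAULT clause.
Omitting it would insert NULL, but it is part of the PRIMARY KEY, so the INSERT fails.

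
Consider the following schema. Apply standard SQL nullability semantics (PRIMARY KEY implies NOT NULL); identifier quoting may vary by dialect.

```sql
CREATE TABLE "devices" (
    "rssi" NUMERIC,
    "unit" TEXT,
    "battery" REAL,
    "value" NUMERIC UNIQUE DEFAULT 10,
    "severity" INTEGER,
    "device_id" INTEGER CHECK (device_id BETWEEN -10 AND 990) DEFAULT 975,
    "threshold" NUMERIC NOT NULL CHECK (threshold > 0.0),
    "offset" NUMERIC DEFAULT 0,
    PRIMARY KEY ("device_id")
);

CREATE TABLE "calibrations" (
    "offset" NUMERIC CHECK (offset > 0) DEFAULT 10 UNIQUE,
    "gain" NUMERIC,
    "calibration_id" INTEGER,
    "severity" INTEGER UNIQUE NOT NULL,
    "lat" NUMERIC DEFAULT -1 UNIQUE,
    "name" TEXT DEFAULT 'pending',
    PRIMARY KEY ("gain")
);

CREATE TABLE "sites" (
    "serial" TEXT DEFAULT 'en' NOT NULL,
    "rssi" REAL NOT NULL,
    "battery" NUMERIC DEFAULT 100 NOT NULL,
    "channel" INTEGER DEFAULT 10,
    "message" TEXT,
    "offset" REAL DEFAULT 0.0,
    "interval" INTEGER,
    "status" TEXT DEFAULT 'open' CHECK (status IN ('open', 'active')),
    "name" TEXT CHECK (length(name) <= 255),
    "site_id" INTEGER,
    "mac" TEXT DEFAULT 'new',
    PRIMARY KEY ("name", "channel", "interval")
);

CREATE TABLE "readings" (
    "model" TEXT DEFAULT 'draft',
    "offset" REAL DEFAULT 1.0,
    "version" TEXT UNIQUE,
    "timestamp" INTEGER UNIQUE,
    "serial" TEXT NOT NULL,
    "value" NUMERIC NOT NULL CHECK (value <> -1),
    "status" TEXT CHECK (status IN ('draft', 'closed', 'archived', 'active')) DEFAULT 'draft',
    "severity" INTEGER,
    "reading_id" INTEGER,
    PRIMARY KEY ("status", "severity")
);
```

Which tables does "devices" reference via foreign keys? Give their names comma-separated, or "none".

none

No column in devices has a REFERENCES clause.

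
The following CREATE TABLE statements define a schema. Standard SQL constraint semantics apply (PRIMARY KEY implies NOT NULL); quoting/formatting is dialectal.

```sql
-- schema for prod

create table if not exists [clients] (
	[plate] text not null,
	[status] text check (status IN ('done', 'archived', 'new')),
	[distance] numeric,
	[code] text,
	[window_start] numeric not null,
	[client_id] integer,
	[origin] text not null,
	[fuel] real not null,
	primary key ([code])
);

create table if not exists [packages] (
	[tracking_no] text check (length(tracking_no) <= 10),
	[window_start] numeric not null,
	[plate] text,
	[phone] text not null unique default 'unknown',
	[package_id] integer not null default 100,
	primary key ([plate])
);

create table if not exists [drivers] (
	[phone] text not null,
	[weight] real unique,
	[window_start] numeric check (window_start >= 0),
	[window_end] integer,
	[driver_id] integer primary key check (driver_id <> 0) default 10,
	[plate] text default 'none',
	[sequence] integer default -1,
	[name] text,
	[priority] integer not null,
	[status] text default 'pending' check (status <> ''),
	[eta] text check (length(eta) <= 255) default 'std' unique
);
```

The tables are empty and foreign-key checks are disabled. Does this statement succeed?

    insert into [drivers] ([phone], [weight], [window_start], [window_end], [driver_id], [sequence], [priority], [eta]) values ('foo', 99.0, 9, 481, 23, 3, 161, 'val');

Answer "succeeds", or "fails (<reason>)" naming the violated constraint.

NOT NULL columns: driver_id is supplied; phone is supplied; priority is supplied.
CHECK constraints: 9 satisfies (window_start >= 0); 23 satisfies (driver_id <> 0); 'val' satisfies (length(eta) <= 255).
No constraint is violated.

succeeds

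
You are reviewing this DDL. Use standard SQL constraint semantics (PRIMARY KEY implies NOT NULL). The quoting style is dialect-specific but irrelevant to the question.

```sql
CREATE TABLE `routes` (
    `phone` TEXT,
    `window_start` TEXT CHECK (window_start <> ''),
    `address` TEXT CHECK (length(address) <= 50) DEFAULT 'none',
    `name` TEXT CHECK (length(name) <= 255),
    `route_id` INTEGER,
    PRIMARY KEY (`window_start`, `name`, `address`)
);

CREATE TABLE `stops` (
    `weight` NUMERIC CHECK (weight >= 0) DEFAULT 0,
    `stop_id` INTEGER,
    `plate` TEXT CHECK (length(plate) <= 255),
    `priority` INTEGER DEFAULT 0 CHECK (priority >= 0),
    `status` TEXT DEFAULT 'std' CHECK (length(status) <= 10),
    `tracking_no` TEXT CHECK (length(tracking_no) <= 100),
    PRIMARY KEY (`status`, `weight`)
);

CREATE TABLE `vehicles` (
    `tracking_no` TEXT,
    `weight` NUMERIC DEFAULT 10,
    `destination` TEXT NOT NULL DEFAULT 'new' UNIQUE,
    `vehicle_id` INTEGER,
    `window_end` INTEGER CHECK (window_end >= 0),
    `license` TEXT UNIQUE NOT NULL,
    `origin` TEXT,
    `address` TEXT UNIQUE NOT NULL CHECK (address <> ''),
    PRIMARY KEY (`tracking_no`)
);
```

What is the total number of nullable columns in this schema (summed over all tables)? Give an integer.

10

routes: 2 nullable (phone, route_id — PK (window_start, name, address) and explicit NOT NULL columns excluded).
stops: 4 nullable (stop_id, plate, priority, tracking_no — PK (status, weight) and explicit NOT NULL columns excluded).
vehicles: 4 nullable (weight, vehicle_id, window_end, origin — PK (tracking_no) and explicit NOT NULL columns excluded).
Total: 2 + 4 + 4 = 10.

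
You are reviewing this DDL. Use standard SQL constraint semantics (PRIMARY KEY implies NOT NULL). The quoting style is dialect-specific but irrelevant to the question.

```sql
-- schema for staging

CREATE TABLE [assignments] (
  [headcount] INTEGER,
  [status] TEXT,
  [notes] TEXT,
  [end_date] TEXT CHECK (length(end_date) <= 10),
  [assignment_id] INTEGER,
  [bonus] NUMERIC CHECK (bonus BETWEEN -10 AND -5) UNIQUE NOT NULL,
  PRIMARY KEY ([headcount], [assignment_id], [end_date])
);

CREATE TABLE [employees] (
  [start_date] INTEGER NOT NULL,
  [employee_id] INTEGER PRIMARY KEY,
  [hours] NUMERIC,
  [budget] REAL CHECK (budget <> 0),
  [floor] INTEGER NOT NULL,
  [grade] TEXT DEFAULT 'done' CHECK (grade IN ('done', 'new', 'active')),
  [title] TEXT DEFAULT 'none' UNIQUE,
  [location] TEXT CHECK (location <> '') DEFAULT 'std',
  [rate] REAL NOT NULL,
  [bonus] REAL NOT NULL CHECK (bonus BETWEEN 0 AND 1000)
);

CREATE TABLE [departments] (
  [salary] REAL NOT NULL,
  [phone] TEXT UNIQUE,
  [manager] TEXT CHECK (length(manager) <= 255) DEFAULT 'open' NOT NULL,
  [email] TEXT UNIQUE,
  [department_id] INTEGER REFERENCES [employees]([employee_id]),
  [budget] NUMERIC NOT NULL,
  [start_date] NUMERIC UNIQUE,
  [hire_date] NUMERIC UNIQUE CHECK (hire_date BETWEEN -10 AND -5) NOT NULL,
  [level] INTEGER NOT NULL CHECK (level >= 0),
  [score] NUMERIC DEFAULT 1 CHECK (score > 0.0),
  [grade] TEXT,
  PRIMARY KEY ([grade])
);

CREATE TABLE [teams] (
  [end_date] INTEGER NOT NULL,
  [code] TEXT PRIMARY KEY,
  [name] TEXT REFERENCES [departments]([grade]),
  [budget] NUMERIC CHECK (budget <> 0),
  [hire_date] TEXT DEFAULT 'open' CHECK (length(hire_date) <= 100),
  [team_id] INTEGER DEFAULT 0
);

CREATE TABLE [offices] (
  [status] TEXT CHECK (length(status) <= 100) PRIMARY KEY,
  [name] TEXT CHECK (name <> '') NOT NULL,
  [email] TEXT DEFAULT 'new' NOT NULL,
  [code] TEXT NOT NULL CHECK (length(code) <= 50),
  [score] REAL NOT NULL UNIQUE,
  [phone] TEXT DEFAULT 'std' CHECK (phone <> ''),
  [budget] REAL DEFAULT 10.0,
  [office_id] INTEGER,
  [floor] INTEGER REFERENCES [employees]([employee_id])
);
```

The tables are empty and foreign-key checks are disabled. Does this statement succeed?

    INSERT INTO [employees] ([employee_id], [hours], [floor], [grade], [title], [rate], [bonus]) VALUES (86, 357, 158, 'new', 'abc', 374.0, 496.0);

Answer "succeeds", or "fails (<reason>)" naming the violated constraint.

fails (NOT NULL on start_date)

start_date is omitted from the column list and has no DEFAULT, so it would receive NULL.
But start_date is declared NOT NULL.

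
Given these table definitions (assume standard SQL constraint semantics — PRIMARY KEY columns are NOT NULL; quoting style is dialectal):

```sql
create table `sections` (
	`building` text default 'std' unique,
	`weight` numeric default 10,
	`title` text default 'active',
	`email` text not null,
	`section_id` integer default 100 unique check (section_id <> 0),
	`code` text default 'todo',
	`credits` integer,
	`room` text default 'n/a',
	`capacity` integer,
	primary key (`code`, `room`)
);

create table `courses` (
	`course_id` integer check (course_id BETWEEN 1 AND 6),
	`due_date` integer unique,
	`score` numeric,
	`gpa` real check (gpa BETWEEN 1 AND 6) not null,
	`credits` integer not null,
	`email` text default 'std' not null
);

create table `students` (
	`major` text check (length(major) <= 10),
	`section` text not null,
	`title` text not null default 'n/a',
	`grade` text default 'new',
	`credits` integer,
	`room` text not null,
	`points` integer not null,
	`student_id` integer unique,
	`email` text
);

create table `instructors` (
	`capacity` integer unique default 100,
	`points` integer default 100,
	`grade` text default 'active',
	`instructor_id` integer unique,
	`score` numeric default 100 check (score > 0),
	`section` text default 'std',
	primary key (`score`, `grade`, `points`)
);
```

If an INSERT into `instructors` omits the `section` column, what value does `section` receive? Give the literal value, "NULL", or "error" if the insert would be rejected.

section has an explicit DEFAULT 'std'.
When the column is omitted from an INSERT, that default is used.

'std'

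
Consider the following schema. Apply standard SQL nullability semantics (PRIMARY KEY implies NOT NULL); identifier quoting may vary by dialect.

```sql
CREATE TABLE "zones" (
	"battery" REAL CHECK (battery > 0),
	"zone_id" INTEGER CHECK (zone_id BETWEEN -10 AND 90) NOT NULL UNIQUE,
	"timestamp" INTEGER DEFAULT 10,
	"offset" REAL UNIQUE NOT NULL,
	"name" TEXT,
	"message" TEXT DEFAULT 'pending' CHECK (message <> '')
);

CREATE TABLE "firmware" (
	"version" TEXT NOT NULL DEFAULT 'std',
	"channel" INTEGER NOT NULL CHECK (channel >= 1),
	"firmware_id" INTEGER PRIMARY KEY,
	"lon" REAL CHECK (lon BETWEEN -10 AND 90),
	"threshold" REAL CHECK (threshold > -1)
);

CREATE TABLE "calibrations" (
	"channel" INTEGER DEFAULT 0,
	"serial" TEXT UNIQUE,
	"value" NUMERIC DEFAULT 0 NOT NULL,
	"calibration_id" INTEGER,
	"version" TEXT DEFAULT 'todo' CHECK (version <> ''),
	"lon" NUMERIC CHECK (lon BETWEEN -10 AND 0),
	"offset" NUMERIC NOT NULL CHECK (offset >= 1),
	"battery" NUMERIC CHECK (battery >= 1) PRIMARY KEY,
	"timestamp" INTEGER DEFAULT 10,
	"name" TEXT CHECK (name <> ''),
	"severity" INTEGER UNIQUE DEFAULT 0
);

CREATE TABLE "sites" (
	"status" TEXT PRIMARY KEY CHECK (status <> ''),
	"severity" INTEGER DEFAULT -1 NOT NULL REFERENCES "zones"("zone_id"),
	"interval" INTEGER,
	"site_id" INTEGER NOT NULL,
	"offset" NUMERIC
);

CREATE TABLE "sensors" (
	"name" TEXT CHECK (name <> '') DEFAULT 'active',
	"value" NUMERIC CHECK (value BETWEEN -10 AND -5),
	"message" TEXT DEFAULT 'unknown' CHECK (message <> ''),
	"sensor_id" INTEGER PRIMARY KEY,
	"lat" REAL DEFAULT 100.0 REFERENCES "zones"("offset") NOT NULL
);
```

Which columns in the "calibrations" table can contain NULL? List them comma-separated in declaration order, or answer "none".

channel, serial, calibration_id, version, lon, timestamp, name, severity

- channel: DEFAULT only fills an omitted column; an explicit NULL is still allowed → nullable.
- serial: UNIQUE does not imply NOT NULL → nullable.
- value: declared NOT NULL → not nullable.
- calibration_id: no NOT NULL constraint applies → nullable.
- version: CHECK does not forbid NULL (a CHECK constraint passes when its expression is NULL) → nullable.
- lon: CHECK does not forbid NULL (a CHECK constraint passes when its expression is NULL) → nullable.
- offset: declared NOT NULL → not nullable.
- battery: part of the PRIMARY KEY, which implies NOT NULL → not nullable.
- timestamp: DEFAULT only fills an omitted column; an explicit NULL is still allowed → nullable.
- name: CHECK does not forbid NULL (a CHECK constraint passes when its expression is NULL) → nullable.
- severity: UNIQUE does not imply NOT NULL → nullable.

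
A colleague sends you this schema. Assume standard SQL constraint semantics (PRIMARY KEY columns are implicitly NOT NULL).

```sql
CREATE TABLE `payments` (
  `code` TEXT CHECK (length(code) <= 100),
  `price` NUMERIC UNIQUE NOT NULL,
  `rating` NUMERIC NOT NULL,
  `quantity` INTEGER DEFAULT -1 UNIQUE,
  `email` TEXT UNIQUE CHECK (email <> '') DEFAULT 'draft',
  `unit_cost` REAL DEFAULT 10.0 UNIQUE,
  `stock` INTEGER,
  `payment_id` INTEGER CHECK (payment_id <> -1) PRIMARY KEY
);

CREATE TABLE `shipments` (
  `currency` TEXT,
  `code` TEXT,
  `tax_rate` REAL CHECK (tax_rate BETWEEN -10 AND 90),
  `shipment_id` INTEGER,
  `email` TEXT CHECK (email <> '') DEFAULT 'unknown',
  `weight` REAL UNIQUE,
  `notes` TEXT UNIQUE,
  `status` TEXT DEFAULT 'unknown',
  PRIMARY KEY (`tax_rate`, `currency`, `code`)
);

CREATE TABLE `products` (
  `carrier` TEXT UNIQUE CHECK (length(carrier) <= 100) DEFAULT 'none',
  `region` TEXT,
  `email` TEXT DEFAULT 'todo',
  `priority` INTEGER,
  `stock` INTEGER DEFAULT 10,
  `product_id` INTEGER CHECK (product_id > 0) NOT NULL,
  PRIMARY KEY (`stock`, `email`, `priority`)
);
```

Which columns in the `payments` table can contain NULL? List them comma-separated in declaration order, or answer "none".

code, quantity, email, unit_cost, stock

- code: CHECK does not forbid NULL (a CHECK constraint passes when its expression is NULL) → nullable.
- price: declared NOT NULL → not nullable.
- rating: declared NOT NULL → not nullable.
- quantity: UNIQUE does not imply NOT NULL → nullable.
- email: CHECK does not forbid NULL (a CHECK constraint passes when its expression is NULL) → nullable.
- unit_cost: UNIQUE does not imply NOT NULL → nullable.
- stock: no NOT NULL constraint applies → nullable.
- payment_id: part of the PRIMARY KEY, which implies NOT NULL → not nullable.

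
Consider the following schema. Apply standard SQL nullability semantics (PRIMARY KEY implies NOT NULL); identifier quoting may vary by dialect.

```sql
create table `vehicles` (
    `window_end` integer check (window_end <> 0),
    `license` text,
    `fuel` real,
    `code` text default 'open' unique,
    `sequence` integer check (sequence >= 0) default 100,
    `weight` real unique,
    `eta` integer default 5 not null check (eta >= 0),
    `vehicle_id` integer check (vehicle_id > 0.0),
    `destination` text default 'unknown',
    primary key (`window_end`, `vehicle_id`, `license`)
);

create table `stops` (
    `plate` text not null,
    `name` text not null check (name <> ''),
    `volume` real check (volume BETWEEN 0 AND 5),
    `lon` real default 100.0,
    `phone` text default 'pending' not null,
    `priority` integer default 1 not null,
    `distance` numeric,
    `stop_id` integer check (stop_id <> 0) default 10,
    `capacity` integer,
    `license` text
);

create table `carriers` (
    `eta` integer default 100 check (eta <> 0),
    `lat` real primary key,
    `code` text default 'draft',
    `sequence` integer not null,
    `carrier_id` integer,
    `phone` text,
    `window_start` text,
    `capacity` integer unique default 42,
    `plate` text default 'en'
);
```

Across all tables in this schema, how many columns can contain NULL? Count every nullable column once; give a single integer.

18

vehicles: 5 nullable (fuel, code, sequence, weight, destination — PK (window_end, vehicle_id, license) and explicit NOT NULL columns excluded).
stops: 6 nullable (volume, lon, distance, stop_id, capacity, license — PK none and explicit NOT NULL columns excluded).
carriers: 7 nullable (eta, code, carrier_id, phone, window_start, capacity, plate — PK (lat) and explicit NOT NULL columns excluded).
Total: 5 + 6 + 7 = 18.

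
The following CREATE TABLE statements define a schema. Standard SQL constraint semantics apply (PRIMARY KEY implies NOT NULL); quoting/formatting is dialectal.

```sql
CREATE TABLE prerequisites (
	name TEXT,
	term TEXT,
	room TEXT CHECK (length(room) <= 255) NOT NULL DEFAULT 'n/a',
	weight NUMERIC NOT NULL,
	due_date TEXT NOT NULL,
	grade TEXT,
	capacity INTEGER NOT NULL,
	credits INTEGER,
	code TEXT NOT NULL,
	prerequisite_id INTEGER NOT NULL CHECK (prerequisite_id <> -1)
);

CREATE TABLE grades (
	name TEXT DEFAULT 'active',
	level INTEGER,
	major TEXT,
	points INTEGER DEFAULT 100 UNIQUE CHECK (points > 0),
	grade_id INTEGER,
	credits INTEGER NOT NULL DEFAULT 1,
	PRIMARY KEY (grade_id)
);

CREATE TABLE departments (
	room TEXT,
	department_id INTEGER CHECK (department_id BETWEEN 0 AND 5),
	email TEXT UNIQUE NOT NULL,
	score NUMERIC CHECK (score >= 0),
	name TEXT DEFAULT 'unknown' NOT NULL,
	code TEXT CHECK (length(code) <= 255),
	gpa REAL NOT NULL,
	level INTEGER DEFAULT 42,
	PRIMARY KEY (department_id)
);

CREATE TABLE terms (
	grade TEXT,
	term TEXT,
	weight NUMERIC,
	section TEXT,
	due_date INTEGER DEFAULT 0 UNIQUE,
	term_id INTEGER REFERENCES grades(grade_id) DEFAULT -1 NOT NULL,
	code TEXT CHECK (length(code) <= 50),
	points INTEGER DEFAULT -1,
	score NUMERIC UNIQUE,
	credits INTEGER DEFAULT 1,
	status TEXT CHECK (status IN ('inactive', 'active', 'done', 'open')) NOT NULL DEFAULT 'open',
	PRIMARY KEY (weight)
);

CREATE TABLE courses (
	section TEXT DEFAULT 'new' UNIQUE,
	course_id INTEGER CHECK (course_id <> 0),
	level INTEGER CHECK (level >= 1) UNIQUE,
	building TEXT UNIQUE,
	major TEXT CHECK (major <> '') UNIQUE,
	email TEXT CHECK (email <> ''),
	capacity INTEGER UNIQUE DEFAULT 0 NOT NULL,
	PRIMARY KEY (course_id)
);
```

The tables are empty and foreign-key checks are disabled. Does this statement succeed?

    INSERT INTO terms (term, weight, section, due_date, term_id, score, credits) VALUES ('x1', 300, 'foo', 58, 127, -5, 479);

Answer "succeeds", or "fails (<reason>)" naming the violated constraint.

succeeds

NOT NULL columns: status defaults to 'open'; term_id is supplied; weight is supplied.
No constraint is violated.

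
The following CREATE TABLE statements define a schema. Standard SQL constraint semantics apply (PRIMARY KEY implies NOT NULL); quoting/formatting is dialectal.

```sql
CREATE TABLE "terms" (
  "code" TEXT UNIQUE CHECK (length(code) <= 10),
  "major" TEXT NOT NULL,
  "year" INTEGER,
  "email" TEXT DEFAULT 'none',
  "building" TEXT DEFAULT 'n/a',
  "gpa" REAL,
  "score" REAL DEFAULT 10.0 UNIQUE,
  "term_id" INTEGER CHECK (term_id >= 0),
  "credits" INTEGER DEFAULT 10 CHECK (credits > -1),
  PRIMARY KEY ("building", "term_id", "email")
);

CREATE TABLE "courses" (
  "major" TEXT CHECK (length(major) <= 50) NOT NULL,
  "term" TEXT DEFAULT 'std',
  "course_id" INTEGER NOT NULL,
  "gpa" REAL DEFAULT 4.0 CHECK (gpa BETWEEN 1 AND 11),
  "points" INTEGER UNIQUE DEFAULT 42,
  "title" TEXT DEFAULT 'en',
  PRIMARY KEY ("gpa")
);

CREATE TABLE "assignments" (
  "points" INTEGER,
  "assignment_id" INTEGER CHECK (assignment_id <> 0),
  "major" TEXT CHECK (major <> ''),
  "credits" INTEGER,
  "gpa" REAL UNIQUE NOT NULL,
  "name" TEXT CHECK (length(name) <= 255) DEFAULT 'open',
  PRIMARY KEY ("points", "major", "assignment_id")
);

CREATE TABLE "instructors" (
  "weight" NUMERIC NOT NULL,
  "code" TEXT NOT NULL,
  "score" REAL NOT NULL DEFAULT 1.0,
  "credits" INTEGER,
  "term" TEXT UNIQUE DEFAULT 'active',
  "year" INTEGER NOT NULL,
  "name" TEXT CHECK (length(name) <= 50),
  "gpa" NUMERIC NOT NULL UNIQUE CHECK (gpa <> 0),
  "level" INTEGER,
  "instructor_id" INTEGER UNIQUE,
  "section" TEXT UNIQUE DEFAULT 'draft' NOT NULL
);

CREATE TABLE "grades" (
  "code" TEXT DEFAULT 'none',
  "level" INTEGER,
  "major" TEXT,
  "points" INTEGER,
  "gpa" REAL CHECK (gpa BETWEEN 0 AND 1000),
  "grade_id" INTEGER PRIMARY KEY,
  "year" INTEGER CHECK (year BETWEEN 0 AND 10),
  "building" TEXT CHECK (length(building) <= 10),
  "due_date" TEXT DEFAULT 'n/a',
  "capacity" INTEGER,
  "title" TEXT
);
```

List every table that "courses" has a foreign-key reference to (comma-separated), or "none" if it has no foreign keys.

No column in courses has a REFERENCES clause.

none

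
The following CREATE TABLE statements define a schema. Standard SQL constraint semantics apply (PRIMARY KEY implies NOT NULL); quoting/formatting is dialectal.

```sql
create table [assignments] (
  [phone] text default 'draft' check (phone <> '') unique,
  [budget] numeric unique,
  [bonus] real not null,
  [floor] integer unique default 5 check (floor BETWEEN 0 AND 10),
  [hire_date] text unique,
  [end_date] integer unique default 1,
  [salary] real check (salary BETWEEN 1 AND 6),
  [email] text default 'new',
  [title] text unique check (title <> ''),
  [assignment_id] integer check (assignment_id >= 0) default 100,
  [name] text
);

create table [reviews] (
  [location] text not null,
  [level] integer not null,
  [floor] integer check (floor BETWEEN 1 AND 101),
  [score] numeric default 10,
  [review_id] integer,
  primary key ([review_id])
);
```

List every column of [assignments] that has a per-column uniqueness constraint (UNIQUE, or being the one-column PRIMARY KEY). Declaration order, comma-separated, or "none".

- phone: declared UNIQUE → unique.
- budget: declared UNIQUE → unique.
- bonus: no UNIQUE or single-column PK constraint.
- floor: declared UNIQUE → unique.
- hire_date: declared UNIQUE → unique.
- end_date: declared UNIQUE → unique.
- salary: no UNIQUE or single-column PK constraint.
- email: no UNIQUE or single-column PK constraint.
- title: declared UNIQUE → unique.
- assignment_id: no UNIQUE or single-column PK constraint.
- name: no UNIQUE or single-column PK constraint.

phone, budget, floor, hire_date, end_date, title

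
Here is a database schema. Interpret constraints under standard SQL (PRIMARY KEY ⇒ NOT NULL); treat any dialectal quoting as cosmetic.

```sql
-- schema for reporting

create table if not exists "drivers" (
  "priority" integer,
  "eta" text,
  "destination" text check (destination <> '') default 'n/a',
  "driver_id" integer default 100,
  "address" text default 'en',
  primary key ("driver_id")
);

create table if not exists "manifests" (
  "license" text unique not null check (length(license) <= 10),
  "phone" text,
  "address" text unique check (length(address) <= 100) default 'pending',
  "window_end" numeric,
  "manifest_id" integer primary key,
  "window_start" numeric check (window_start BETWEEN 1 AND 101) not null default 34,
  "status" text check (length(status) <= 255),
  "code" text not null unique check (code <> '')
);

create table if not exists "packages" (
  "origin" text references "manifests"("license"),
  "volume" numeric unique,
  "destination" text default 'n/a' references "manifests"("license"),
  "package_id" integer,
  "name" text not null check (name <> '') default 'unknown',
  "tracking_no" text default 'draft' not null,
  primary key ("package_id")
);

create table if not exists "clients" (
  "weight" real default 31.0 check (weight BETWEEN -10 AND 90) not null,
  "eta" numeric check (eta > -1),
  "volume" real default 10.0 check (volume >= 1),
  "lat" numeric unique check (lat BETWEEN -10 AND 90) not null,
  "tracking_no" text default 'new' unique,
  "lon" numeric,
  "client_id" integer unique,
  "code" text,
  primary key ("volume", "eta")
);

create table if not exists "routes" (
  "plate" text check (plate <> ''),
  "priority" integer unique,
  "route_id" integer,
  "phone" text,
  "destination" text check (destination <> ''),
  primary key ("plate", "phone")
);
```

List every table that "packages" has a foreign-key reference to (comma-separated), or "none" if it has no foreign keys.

- origin REFERENCES manifests(license).
- destination REFERENCES manifests(license).

manifests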